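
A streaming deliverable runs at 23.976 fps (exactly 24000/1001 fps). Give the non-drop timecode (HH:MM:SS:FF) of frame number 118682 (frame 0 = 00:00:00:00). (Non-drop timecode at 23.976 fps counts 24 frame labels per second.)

01:22:25:02

118682 ÷ 24 = 4945 full seconds, remainder 2 frames.
4945 s = 1 h 22 min 25 s.
Timecode: 01:22:25:02.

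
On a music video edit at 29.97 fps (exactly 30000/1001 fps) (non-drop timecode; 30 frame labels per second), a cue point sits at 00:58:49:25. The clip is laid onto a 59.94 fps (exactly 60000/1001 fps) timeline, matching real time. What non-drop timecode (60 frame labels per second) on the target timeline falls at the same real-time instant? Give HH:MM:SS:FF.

00:58:49:50

Source frame index: (0×3600 + 58×60 + 49) × 30 + 25 = 105895.
Real time: 105895 / (30000/1001) = 21200179/6000 s.
Target frame: (21200179/6000) × (60000/1001) = 211790.
At 60 labels/s: frame 211790 → 00:58:49:50.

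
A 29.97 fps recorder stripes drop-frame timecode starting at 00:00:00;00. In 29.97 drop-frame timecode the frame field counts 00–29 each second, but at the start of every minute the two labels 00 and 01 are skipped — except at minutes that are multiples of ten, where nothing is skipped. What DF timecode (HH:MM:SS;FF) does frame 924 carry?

Ten DF minutes hold 17982 frames, so frame 924 lies in block 0 (frames 0–17981) with 924 frames into that block.
The block's first minute is 1800 frames and the rest 1798 each; 924 frames reaches minute 0, so 0 × 18 + 0 × 2 = 0 labels have been skipped so far.
Adding those back, label number 924 + 0 = 924 at 30 labels/s is 30 s + 24 f = 0 h 0 min 30 s frame 24, i.e. 00:00:30;24.

00:00:30;24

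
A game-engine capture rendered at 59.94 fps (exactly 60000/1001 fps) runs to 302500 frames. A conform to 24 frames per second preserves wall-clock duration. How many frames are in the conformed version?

Target frames = source frames × (target rate / source rate) = 302500 × (24)/(60000/1001) = 302500 × 1001/2500 = 121121.

121121 frames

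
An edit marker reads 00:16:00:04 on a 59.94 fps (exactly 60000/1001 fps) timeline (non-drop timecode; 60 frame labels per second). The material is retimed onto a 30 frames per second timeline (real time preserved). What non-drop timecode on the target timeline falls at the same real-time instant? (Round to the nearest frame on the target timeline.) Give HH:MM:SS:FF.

Source frame index: (0×3600 + 16×60 + 0) × 60 + 4 = 57604.
Real time: 57604 / (60000/1001) = 14415401/15000 s.
Target frame: (14415401/15000) × (30) = 14415401/500 ≈ 28830.802 → 28831.
At 30 labels/s: frame 28831 → 00:16:01:01.

00:16:01:01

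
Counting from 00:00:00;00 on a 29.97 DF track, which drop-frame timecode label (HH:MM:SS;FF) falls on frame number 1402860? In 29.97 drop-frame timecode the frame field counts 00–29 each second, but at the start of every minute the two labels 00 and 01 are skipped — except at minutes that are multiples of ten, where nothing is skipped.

13:00:08;24

Each 10-minute DF block holds 10 × 60 × 30 − 9 × 2 = 17982 frames. 1402860 ÷ 17982 → 78 full blocks, remainder 264.
Within the partial block the first minute is 1800 frames and each further minute 1798, so 0 further minute boundaries passed. Total skipped labels = 18 × 78 + 2 × 0 = 1404.
Non-drop label index = 1402860 + 1404 = 1404264; at 30 labels/s that is 13:00:08:24, i.e. DF 13:00:08;24.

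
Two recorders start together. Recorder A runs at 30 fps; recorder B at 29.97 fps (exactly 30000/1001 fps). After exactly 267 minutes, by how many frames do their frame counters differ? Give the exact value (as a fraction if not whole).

480600/1001 frames

267 min = 16020 s.
A emits 30 × 16020 = 480600 frames; B emits 30000/1001 × 16020 = 480600000/1001.
Difference = 480600/1001 frames (≈ 480.1199); B is behind A.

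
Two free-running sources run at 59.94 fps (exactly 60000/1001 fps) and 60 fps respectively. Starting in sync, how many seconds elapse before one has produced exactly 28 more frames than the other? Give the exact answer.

7007/15 seconds

The gap grows by |60 − 60000/1001| = 60/1001 frames per second.
Time for a 28-frame gap: 28 ÷ (60/1001) = 7007/15 s.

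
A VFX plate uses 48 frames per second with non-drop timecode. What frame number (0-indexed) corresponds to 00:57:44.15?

166287

Total seconds to the label: (0 × 3600 + 57 × 60 + 44) = 3464.
Frame index = 3464 × 48 + 15 = 166287.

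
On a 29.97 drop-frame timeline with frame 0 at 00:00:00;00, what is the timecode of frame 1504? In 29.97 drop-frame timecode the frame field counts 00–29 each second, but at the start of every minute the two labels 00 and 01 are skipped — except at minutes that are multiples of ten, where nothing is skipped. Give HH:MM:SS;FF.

00:00:50;04

Each 10-minute DF block holds 10 × 60 × 30 − 9 × 2 = 17982 frames. 1504 ÷ 17982 → 0 full blocks, remainder 1504.
Within the partial block the first minute is 1800 frames and each further minute 1798, so 0 further minute boundaries passed. Total skipped labels = 18 × 0 + 2 × 0 = 0.
Non-drop label index = 1504 + 0 = 1504; at 30 labels/s that is 00:00:50:04, i.e. DF 00:00:50;04.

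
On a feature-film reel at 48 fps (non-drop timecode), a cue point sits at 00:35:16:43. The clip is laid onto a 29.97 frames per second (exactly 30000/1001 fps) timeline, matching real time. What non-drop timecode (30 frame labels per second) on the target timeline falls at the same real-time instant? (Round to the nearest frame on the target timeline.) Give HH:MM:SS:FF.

Source frame index: (0×3600 + 35×60 + 16) × 48 + 43 = 101611.
Real time: 101611 / (48) = 101611/48 s.
Target frame: (101611/48) × (30000/1001) = 63506875/1001 ≈ 63443.432 → 63443.
At 30 labels/s: frame 63443 → 00:35:14:23.

00:35:14:23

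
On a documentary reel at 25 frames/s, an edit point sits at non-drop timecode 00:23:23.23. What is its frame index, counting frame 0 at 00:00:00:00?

Total seconds to the label: (0 × 3600 + 23 × 60 + 23) = 1403.
Frame index = 1403 × 25 + 23 = 35098.

35098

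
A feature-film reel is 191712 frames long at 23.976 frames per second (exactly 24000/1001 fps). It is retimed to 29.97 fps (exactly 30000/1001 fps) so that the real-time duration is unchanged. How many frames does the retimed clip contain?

239640 frames

Target frames = source frames × (target rate / source rate) = 191712 × (30000/1001)/(24000/1001) = 191712 × 5/4 = 239640.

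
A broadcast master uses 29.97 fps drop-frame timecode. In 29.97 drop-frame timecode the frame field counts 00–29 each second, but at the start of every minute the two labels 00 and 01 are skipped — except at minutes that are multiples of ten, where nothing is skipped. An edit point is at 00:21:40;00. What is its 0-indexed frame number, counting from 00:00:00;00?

Complete 10-minute blocks: 2, each 17982 frames → 35964.
Remaining 1 whole minute in the current block: 1800 + 0 × 1798 = 1800 frames.
Within the current minute: 40 × 30 + 0 − 2 = 1198 (labels ;00/;01 skipped at this minute). Total = 35964 + 1800 + 1198 = 38962.

38962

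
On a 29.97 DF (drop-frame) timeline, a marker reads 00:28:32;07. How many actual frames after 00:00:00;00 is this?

51315

As if non-drop at 30 labels/s: (0 × 3600 + 28 × 60 + 32) × 30 + 7 = 51367.
Minute boundaries passed: 28; those not divisible by 10: 28 − 2 = 26; dropped labels = 2 × 26 = 52.
Actual frame index = 51367 − 52 = 51315.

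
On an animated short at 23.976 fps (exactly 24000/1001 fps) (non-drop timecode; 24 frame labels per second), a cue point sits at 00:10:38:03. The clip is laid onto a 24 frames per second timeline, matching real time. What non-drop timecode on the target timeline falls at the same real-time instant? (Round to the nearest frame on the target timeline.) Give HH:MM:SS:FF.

Source frame index: (0×3600 + 10×60 + 38) × 24 + 3 = 15315.
Real time: 15315 / (24000/1001) = 1022021/1600 s.
Target frame: (1022021/1600) × (24) = 3066063/200 ≈ 15330.315 → 15330.
At 24 labels/s: frame 15330 → 00:10:38:18.

00:10:38:18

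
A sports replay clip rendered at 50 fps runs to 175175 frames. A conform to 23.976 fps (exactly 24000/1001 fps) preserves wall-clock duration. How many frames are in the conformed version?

Target frames = source frames × (target rate / source rate) = 175175 × (24000/1001)/(50) = 175175 × 480/1001 = 84000.

84000 frames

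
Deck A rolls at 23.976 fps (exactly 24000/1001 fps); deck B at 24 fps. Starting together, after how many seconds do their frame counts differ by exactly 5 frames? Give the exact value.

The gap grows by |24 − 24000/1001| = 24/1001 frames per second.
Time for a 5-frame gap: 5 ÷ (24/1001) = 5005/24 s.

5005/24 seconds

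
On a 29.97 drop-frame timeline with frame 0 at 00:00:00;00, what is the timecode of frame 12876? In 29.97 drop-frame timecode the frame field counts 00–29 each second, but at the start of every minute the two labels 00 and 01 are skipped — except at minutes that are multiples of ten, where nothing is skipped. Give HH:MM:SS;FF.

Each 10-minute DF block holds 10 × 60 × 30 − 9 × 2 = 17982 frames. 12876 ÷ 17982 → 0 full blocks, remainder 12876.
Within the partial block the first minute is 1800 frames and each further minute 1798, so 7 further minute boundaries passed. Total skipped labels = 18 × 0 + 2 × 7 = 14.
Non-drop label index = 12876 + 14 = 12890; at 30 labels/s that is 00:07:09:20, i.e. DF 00:07:09;20.

00:07:09;20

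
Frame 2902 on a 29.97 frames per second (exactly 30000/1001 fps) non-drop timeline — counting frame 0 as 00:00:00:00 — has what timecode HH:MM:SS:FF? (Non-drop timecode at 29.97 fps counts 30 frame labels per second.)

2902 ÷ 30 = 96 full seconds, remainder 22 frames.
96 s = 0 h 1 min 36 s.
Timecode: 00:01:36:22.

00:01:36:22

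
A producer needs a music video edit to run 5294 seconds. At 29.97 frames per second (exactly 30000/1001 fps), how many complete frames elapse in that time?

158661 frames

Frames = 5294 × 30000/1001 = 158820000/1001 ≈ 158661.3387.
Complete frames: 158661.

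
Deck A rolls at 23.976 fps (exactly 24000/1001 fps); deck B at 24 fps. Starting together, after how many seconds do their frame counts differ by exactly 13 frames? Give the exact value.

The gap grows by |24 − 24000/1001| = 24/1001 frames per second.
Time for a 13-frame gap: 13 ÷ (24/1001) = 13013/24 s.

13013/24 seconds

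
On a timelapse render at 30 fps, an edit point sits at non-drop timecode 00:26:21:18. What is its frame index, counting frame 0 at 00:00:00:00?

frame 47448

Total seconds to the label: (0 × 3600 + 26 × 60 + 21) = 1581.
Frame index = 1581 × 30 + 18 = 47448.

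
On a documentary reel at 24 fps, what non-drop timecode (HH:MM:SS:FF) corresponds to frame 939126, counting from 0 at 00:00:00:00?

939126 ÷ 24 = 39130 full seconds, remainder 6 frames.
39130 s = 10 h 52 min 10 s.
Timecode: 10:52:10:06.

10:52:10:06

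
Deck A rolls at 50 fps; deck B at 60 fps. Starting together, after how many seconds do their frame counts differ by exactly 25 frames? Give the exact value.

2.5 seconds

The gap grows by |60 − 50| = 10 frames per second.
Time for a 25-frame gap: 25 ÷ (10) = 2.5 s.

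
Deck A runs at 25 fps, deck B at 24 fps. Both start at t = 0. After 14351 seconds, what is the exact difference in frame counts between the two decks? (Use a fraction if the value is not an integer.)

14351 frames

A emits 25 × 14351 = 358775 frames; B emits 24 × 14351 = 344424.
Difference = 14351 frames; B is behind A.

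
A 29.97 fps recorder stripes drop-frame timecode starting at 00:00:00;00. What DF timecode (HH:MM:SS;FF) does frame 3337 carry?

Each 10-minute DF block holds 10 × 60 × 30 − 9 × 2 = 17982 frames. 3337 ÷ 17982 → 0 full blocks, remainder 3337.
Within the partial block the first minute is 1800 frames and each further minute 1798, so 1 further minute boundary passed. Total skipped labels = 18 × 0 + 2 × 1 = 2.
Non-drop label index = 3337 + 2 = 3339; at 30 labels/s that is 00:01:51:09, i.e. DF 00:01:51;09.

00:01:51;09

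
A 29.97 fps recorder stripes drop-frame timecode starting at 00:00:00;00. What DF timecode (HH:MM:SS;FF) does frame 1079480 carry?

Each 10-minute DF block holds 10 × 60 × 30 − 9 × 2 = 17982 frames. 1079480 ÷ 17982 → 60 full blocks, remainder 560.
Within the partial block the first minute is 1800 frames and each further minute 1798, so 0 further minute boundaries passed. Total skipped labels = 18 × 60 + 2 × 0 = 1080.
Non-drop label index = 1079480 + 1080 = 1080560; at 30 labels/s that is 10:00:18:20, i.e. DF 10:00:18;20.

10:00:18;20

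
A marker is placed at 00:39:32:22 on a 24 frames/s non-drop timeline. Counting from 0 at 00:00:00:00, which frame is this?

Total seconds to the label: (0 × 3600 + 39 × 60 + 32) = 2372.
Frame index = 2372 × 24 + 22 = 56950.

56950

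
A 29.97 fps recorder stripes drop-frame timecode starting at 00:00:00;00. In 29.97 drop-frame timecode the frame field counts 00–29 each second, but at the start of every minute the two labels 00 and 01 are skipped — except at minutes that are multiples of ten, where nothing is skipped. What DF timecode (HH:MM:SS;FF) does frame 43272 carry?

00:24:03;26

Ten DF minutes hold 17982 frames, so frame 43272 lies in block 2 (frames 35964–53945) with 7308 frames into that block.
The block's first minute is 1800 frames and the rest 1798 each; 7308 frames reaches minute 4, so 2 × 18 + 4 × 2 = 44 labels have been skipped so far.
Adding those back, label number 43272 + 44 = 43316 at 30 labels/s is 1443 s + 26 f = 0 h 24 min 3 s frame 26, i.e. 00:24:03;26.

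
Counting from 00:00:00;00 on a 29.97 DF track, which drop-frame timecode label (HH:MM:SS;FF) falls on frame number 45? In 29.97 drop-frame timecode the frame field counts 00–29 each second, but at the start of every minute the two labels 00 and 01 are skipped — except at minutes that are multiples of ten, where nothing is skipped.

00:00:01;15

Each 10-minute DF block holds 10 × 60 × 30 − 9 × 2 = 17982 frames. 45 ÷ 17982 → 0 full blocks, remainder 45.
Within the partial block the first minute is 1800 frames and each further minute 1798, so 0 further minute boundaries passed. Total skipped labels = 18 × 0 + 2 × 0 = 0.
Non-drop label index = 45 + 0 = 45; at 30 labels/s that is 00:00:01:15, i.e. DF 00:00:01;15.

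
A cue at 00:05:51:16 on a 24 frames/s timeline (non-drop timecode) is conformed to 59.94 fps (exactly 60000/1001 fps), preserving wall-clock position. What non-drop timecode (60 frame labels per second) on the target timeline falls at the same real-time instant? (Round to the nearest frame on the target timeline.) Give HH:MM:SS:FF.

Source frame index: (0×3600 + 5×60 + 51) × 24 + 16 = 8440.
Real time: 8440 / (24) = 1055/3 s.
Target frame: (1055/3) × (60000/1001) = 21100000/1001 ≈ 21078.921 → 21079.
At 60 labels/s: frame 21079 → 00:05:51:19.

00:05:51:19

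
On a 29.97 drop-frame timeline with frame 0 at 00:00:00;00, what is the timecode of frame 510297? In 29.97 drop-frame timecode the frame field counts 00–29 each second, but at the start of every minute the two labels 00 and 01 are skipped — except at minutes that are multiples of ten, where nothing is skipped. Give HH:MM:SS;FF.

Ten DF minutes hold 17982 frames, so frame 510297 lies in block 28 (frames 503496–521477) with 6801 frames into that block.
The block's first minute is 1800 frames and the rest 1798 each; 6801 frames reaches minute 3, so 28 × 18 + 3 × 2 = 510 labels have been skipped so far.
Adding those back, label number 510297 + 510 = 510807 at 30 labels/s is 17026 s + 27 f = 4 h 43 min 46 s frame 27, i.e. 04:43:46;27.

04:43:46;27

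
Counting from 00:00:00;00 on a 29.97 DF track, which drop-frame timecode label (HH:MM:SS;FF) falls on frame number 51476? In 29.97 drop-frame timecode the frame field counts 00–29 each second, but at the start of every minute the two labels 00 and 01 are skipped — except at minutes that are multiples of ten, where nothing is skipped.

00:28:37;18

Each 10-minute DF block holds 10 × 60 × 30 − 9 × 2 = 17982 frames. 51476 ÷ 17982 → 2 full blocks, remainder 15512.
Within the partial block the first minute is 1800 frames and each further minute 1798, so 8 further minute boundaries passed. Total skipped labels = 18 × 2 + 2 × 8 = 52.
Non-drop label index = 51476 + 52 = 51528; at 30 labels/s that is 00:28:37:18, i.e. DF 00:28:37;18.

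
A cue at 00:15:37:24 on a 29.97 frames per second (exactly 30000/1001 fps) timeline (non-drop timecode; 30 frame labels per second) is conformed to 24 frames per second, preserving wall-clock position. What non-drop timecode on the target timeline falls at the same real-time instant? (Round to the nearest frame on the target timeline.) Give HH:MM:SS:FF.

Source frame index: (0×3600 + 15×60 + 37) × 30 + 24 = 28134.
Real time: 28134 / (30000/1001) = 4693689/5000 s.
Target frame: (4693689/5000) × (24) = 14081067/625 ≈ 22529.707 → 22530.
At 24 labels/s: frame 22530 → 00:15:38:18.

00:15:38:18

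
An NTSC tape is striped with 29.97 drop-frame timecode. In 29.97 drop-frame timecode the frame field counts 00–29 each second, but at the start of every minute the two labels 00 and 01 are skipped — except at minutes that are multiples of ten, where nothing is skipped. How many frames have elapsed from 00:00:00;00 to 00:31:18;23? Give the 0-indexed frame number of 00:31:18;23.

As if non-drop at 30 labels/s: (0 × 3600 + 31 × 60 + 18) × 30 + 23 = 56363.
Minute boundaries passed: 31; those not divisible by 10: 31 − 3 = 28; dropped labels = 2 × 28 = 56.
Actual frame index = 56363 − 56 = 56307.

56307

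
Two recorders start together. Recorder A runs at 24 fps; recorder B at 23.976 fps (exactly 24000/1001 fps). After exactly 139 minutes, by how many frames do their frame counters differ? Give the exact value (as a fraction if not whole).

200160/1001 frames

139 min = 8340 s.
A emits 24 × 8340 = 200160 frames; B emits 24000/1001 × 8340 = 200160000/1001.
Difference = 200160/1001 frames (≈ 199.9600); B is behind A.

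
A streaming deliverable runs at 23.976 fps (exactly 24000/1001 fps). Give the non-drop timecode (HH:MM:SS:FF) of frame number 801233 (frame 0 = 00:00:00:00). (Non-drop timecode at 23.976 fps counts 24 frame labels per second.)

09:16:24:17

801233 ÷ 24 = 33384 full seconds, remainder 17 frames.
33384 s = 9 h 16 min 24 s.
Timecode: 09:16:24:17.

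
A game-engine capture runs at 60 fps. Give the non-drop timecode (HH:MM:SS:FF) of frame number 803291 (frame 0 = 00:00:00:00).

803291 ÷ 60 = 13388 full seconds, remainder 11 frames.
13388 s = 3 h 43 min 8 s.
Timecode: 03:43:08:11.

03:43:08:11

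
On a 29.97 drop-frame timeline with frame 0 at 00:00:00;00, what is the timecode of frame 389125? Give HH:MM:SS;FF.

Each 10-minute DF block holds 10 × 60 × 30 − 9 × 2 = 17982 frames. 389125 ÷ 17982 → 21 full blocks, remainder 11503.
Within the partial block the first minute is 1800 frames and each further minute 1798, so 6 further minute boundaries passed. Total skipped labels = 18 × 21 + 2 × 6 = 390.
Non-drop label index = 389125 + 390 = 389515; at 30 labels/s that is 03:36:23:25, i.e. DF 03:36:23;25.

03:36:23;25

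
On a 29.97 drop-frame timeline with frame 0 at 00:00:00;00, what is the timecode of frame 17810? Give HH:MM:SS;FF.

Ten DF minutes hold 17982 frames, so frame 17810 lies in block 0 (frames 0–17981) with 17810 frames into that block.
The block's first minute is 1800 frames and the rest 1798 each; 17810 frames reaches minute 9, so 0 × 18 + 9 × 2 = 18 labels have been skipped so far.
Adding those back, label number 17810 + 18 = 17828 at 30 labels/s is 594 s + 8 f = 0 h 9 min 54 s frame 8, i.e. 00:09:54;08.

00:09:54;08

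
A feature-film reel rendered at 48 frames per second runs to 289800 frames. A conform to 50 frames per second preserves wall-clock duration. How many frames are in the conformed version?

301875 frames

Target frames = source frames × (target rate / source rate) = 289800 × (50)/(48) = 289800 × 25/24 = 301875.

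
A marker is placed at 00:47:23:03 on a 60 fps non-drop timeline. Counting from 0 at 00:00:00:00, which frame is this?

170583

Total seconds to the label: (0 × 3600 + 47 × 60 + 23) = 2843.
Frame index = 2843 × 60 + 3 = 170583.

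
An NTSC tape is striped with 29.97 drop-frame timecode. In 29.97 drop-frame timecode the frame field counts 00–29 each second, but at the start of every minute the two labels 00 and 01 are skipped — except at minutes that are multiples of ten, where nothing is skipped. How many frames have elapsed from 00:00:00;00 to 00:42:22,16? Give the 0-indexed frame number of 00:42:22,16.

76200

As if non-drop at 30 labels/s: (0 × 3600 + 42 × 60 + 22) × 30 + 16 = 76276.
Minute boundaries passed: 42; those not divisible by 10: 42 − 4 = 38; dropped labels = 2 × 38 = 76.
Actual frame index = 76276 − 76 = 76200.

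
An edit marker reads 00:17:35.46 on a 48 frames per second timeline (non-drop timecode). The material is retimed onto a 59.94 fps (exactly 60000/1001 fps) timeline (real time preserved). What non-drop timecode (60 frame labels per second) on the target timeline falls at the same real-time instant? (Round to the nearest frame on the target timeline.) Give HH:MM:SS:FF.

00:17:34:54

Source frame index: (0×3600 + 17×60 + 35) × 48 + 46 = 50686.
Real time: 50686 / (48) = 25343/24 s.
Target frame: (25343/24) × (60000/1001) = 63357500/1001 ≈ 63294.206 → 63294.
At 60 labels/s: frame 63294 → 00:17:34:54.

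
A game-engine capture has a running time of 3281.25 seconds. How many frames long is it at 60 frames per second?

196875 frames

Frames = 3281.25 × 60 = 196875.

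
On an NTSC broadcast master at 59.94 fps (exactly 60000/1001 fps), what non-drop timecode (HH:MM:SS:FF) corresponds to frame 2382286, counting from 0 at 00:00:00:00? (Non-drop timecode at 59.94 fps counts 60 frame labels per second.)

11:01:44:46

2382286 ÷ 60 = 39704 full seconds, remainder 46 frames.
39704 s = 11 h 1 min 44 s.
Timecode: 11:01:44:46.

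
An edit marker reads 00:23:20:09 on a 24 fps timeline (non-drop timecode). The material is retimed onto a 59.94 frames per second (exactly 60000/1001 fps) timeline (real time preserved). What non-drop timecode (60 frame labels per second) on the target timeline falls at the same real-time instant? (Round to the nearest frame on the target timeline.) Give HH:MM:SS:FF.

00:23:18:59

Source frame index: (0×3600 + 23×60 + 20) × 24 + 9 = 33609.
Real time: 33609 / (24) = 11203/8 s.
Target frame: (11203/8) × (60000/1001) = 84022500/1001 ≈ 83938.561 → 83939.
At 60 labels/s: frame 83939 → 00:23:18:59.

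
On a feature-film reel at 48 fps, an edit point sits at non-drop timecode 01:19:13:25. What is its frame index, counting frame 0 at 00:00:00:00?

Total seconds to the label: (1 × 3600 + 19 × 60 + 13) = 4753.
Frame index = 4753 × 48 + 25 = 228169.

228169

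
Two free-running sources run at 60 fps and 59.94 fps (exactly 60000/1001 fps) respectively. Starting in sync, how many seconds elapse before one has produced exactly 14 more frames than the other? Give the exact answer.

The gap grows by |60000/1001 − 60| = 60/1001 frames per second.
Time for a 14-frame gap: 14 ÷ (60/1001) = 7007/30 s.

7007/30 seconds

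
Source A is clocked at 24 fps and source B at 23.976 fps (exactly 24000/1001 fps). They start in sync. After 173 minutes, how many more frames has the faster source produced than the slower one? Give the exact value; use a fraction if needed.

173 min = 10380 s.
A emits 24 × 10380 = 249120 frames; B emits 24000/1001 × 10380 = 249120000/1001.
Difference = 249120/1001 frames (≈ 248.8711); B is behind A.

249120/1001 frames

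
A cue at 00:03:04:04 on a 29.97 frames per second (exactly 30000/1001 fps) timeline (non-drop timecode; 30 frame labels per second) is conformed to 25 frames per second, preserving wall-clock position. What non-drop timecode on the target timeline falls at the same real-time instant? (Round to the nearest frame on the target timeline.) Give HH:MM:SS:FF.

Source frame index: (0×3600 + 3×60 + 4) × 30 + 4 = 5524.
Real time: 5524 / (30000/1001) = 1382381/7500 s.
Target frame: (1382381/7500) × (25) = 1382381/300 ≈ 4607.937 → 4608.
At 25 labels/s: frame 4608 → 00:03:04:08.

00:03:04:08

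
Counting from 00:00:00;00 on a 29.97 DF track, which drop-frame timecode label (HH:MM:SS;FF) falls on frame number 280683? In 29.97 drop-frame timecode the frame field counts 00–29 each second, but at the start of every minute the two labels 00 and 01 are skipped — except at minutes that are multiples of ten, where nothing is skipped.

02:36:05;15

Ten DF minutes hold 17982 frames, so frame 280683 lies in block 15 (frames 269730–287711) with 10953 frames into that block.
The block's first minute is 1800 frames and the rest 1798 each; 10953 frames reaches minute 6, so 15 × 18 + 6 × 2 = 282 labels have been skipped so far.
Adding those back, label number 280683 + 282 = 280965 at 30 labels/s is 9365 s + 15 f = 2 h 36 min 5 s frame 15, i.e. 02:36:05;15.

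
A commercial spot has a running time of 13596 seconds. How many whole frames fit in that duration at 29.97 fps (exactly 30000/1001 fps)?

407472 frames

Frames = 13596 × 30000/1001 = 37080000/91 ≈ 407472.5275.
Complete frames: 407472.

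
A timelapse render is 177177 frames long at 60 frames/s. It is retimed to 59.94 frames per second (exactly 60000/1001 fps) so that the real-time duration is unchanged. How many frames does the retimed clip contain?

Target frames = source frames × (target rate / source rate) = 177177 × (60000/1001)/(60) = 177177 × 1000/1001 = 177000.

177000 frames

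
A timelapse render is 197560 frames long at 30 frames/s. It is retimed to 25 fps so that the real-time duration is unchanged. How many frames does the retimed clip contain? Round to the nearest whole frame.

Frames at target rate = 197560 × (25) / (30) = 493900/3 ≈ 164633.333.
Nearest whole frame: 164633.

164633 frames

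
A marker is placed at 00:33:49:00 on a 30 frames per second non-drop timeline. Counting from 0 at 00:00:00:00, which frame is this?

Total seconds to the label: (0 × 3600 + 33 × 60 + 49) = 2029.
Frame index = 2029 × 30 + 0 = 60870.

60870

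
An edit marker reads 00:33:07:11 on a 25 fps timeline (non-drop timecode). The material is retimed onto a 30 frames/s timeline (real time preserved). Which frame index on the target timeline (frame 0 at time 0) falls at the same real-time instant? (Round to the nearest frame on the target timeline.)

frame 59623

Source frame index: (0×3600 + 33×60 + 7) × 25 + 11 = 49686.
Real time: 49686 / (25) = 49686/25 s.
Target frame: (49686/25) × (30) = 298116/5 ≈ 59623.200 → 59623.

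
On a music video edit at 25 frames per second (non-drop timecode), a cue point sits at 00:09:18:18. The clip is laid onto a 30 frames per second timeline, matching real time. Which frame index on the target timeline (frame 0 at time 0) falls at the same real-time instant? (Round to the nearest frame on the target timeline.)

Source frame index: (0×3600 + 9×60 + 18) × 25 + 18 = 13968.
Real time: 13968 / (25) = 13968/25 s.
Target frame: (13968/25) × (30) = 83808/5 ≈ 16761.600 → 16762.

frame 16762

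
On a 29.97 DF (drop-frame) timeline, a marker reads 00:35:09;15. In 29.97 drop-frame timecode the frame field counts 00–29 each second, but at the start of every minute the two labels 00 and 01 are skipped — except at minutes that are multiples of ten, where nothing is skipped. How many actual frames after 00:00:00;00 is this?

As if non-drop at 30 labels/s: (0 × 3600 + 35 × 60 + 9) × 30 + 15 = 63285.
Minute boundaries passed: 35; those not divisible by 10: 35 − 3 = 32; dropped labels = 2 × 32 = 64.
Actual frame index = 63285 − 64 = 63221.

63221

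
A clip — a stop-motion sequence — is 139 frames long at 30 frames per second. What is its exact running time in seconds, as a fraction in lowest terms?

Running time = 139 ÷ (30) = 139 × 1/30 = 139/30 s.

139/30 seconds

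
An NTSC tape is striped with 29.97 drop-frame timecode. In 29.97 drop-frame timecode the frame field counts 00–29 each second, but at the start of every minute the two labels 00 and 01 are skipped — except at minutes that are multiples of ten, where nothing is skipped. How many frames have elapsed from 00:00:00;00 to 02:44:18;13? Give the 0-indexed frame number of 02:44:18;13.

As if non-drop at 30 labels/s: (2 × 3600 + 44 × 60 + 18) × 30 + 13 = 295753.
Minute boundaries passed: 164; those not divisible by 10: 164 − 16 = 148; dropped labels = 2 × 148 = 296.
Actual frame index = 295753 − 296 = 295457.

295457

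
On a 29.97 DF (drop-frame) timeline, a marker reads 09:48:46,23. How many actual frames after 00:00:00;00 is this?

1058743

Complete 10-minute blocks: 58, each 17982 frames → 1042956.
Remaining 8 whole minutes in the current block: 1800 + 7 × 1798 = 14386 frames.
Within the current minute: 46 × 30 + 23 − 2 = 1401 (labels ;00/;01 skipped at this minute). Total = 1042956 + 14386 + 1401 = 1058743.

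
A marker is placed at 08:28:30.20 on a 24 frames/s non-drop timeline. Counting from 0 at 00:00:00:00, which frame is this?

frame 732260

Total seconds to the label: (8 × 3600 + 28 × 60 + 30) = 30510.
Frame index = 30510 × 24 + 20 = 732260.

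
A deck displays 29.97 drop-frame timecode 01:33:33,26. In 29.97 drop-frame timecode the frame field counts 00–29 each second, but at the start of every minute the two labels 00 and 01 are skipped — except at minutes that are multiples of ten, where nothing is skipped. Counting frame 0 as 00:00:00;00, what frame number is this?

As if non-drop at 30 labels/s: (1 × 3600 + 33 × 60 + 33) × 30 + 26 = 168416.
Minute boundaries passed: 93; those not divisible by 10: 93 − 9 = 84; dropped labels = 2 × 84 = 168.
Actual frame index = 168416 − 168 = 168248.

168248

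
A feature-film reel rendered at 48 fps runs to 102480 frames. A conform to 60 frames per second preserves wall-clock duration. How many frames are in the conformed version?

Target frames = source frames × (target rate / source rate) = 102480 × (60)/(48) = 102480 × 5/4 = 128100.

128100 frames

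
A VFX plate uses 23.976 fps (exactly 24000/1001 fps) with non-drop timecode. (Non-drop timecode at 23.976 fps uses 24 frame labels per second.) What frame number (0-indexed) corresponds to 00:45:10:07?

Total seconds to the label: (0 × 3600 + 45 × 60 + 10) = 2710.
Frame index = 2710 × 24 + 7 = 65047.

65047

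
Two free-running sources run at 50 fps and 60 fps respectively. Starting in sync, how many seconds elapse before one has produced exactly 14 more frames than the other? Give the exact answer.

The gap grows by |60 − 50| = 10 frames per second.
Time for a 14-frame gap: 14 ÷ (10) = 1.4 s.

1.4 seconds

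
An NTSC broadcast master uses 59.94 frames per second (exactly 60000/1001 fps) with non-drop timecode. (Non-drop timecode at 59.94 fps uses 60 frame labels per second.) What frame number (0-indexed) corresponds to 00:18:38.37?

Total seconds to the label: (0 × 3600 + 18 × 60 + 38) = 1118.
Frame index = 1118 × 60 + 37 = 67117.

67117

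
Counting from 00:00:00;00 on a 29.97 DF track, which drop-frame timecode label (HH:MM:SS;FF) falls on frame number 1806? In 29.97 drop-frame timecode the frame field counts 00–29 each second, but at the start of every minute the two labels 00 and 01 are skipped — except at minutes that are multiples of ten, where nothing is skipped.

00:01:00;08

Ten DF minutes hold 17982 frames, so frame 1806 lies in block 0 (frames 0–17981) with 1806 frames into that block.
The block's first minute is 1800 frames and the rest 1798 each; 1806 frames reaches minute 1, so 0 × 18 + 1 × 2 = 2 labels have been skipped so far.
Adding those back, label number 1806 + 2 = 1808 at 30 labels/s is 60 s + 8 f = 0 h 1 min 0 s frame 8, i.e. 00:01:00;08.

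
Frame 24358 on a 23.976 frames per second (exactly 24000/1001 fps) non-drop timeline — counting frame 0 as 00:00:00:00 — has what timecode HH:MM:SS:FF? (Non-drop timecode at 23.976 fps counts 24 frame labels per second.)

24358 ÷ 24 = 1014 full seconds, remainder 22 frames.
1014 s = 0 h 16 min 54 s.
Timecode: 00:16:54:22.

00:16:54:22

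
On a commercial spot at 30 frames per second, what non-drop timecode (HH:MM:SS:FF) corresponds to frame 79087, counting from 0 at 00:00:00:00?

79087 ÷ 30 = 2636 full seconds, remainder 7 frames.
2636 s = 0 h 43 min 56 s.
Timecode: 00:43:56:07.

00:43:56:07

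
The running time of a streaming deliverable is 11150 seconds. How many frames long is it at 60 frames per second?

Frames = 11150 × 60 = 669000.

669000 frames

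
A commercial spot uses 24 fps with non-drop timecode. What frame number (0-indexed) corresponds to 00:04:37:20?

Total seconds to the label: (0 × 3600 + 4 × 60 + 37) = 277.
Frame index = 277 × 24 + 20 = 6668.

frame 6668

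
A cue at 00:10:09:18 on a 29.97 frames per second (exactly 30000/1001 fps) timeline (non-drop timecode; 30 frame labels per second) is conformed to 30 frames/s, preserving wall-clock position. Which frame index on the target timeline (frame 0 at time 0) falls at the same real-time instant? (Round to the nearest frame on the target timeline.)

frame 18306

Source frame index: (0×3600 + 10×60 + 9) × 30 + 18 = 18288.
Real time: 18288 / (30000/1001) = 381381/625 s.
Target frame: (381381/625) × (30) = 2288286/125 ≈ 18306.288 → 18306.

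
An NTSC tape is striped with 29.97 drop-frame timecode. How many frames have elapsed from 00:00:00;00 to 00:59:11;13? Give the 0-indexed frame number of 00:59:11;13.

106435

As if non-drop at 30 labels/s: (0 × 3600 + 59 × 60 + 11) × 30 + 13 = 106543.
Minute boundaries passed: 59; those not divisible by 10: 59 − 5 = 54; dropped labels = 2 × 54 = 108.
Actual frame index = 106543 − 108 = 106435.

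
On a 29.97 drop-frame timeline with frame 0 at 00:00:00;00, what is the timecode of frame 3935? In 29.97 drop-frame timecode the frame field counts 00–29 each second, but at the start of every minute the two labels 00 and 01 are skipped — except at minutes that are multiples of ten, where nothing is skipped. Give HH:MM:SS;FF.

Each 10-minute DF block holds 10 × 60 × 30 − 9 × 2 = 17982 frames. 3935 ÷ 17982 → 0 full blocks, remainder 3935.
Within the partial block the first minute is 1800 frames and each further minute 1798, so 2 further minute boundaries passed. Total skipped labels = 18 × 0 + 2 × 2 = 4.
Non-drop label index = 3935 + 4 = 3939; at 30 labels/s that is 00:02:11:09, i.e. DF 00:02:11;09.

00:02:11;09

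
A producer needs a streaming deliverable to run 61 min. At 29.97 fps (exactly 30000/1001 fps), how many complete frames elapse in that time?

61 min = 3660 s.
Frames = 3660 × 30000/1001 = 109800000/1001 ≈ 109690.3097.
Complete frames: 109690.

109690 frames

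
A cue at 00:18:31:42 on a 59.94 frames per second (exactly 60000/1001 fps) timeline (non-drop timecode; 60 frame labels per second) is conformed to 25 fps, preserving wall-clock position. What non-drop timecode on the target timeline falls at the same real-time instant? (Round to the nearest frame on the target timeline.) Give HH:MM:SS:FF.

00:18:32:20

Source frame index: (0×3600 + 18×60 + 31) × 60 + 42 = 66702.
Real time: 66702 / (60000/1001) = 11128117/10000 s.
Target frame: (11128117/10000) × (25) = 11128117/400 ≈ 27820.292 → 27820.
At 25 labels/s: frame 27820 → 00:18:32:20.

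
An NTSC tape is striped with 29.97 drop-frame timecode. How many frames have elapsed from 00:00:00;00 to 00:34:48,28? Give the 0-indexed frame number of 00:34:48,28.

62606

As if non-drop at 30 labels/s: (0 × 3600 + 34 × 60 + 48) × 30 + 28 = 62668.
Minute boundaries passed: 34; those not divisible by 10: 34 − 3 = 31; dropped labels = 2 × 31 = 62.
Actual frame index = 62668 − 62 = 62606.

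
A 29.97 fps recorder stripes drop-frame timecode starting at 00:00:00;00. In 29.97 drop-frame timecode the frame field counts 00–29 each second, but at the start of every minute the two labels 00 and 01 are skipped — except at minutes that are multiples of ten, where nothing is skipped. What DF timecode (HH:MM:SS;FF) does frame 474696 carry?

04:23:59;00

Ten DF minutes hold 17982 frames, so frame 474696 lies in block 26 (frames 467532–485513) with 7164 frames into that block.
The block's first minute is 1800 frames and the rest 1798 each; 7164 frames reaches minute 3, so 26 × 18 + 3 × 2 = 474 labels have been skipped so far.
Adding those back, label number 474696 + 474 = 475170 at 30 labels/s is 15839 s + 0 f = 4 h 23 min 59 s frame 0, i.e. 04:23:59;00.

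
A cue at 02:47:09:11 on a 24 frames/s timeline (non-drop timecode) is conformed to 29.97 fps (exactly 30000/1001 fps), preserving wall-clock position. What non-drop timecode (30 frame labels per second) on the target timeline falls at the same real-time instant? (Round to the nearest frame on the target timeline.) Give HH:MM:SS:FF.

02:46:59:13

Source frame index: (2×3600 + 47×60 + 9) × 24 + 11 = 240707.
Real time: 240707 / (24) = 240707/24 s.
Target frame: (240707/24) × (30000/1001) = 300883750/1001 ≈ 300583.167 → 300583.
At 30 labels/s: frame 300583 → 02:46:59:13.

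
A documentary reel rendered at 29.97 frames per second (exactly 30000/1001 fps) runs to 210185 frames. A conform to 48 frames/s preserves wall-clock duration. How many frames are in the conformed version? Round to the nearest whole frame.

Frames at target rate = 210185 × (48) / (30000/1001) = 42079037/125 ≈ 336632.296.
Nearest whole frame: 336632.

336632 frames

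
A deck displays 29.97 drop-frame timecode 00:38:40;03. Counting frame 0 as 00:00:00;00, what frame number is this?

Complete 10-minute blocks: 3, each 17982 frames → 53946.
Remaining 8 whole minutes in the current block: 1800 + 7 × 1798 = 14386 frames.
Within the current minute: 40 × 30 + 3 − 2 = 1201 (labels ;00/;01 skipped at this minute). Total = 53946 + 14386 + 1201 = 69533.

69533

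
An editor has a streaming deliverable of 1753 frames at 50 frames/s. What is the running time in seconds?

35.06 seconds

Running time = 1753 / (50) = 35.06 s.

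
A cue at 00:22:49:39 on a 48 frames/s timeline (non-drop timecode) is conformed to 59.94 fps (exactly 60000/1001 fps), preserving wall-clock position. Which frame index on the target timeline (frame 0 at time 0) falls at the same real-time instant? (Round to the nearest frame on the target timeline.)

Source frame index: (0×3600 + 22×60 + 49) × 48 + 39 = 65751.
Real time: 65751 / (48) = 21917/16 s.
Target frame: (21917/16) × (60000/1001) = 11741250/143 ≈ 82106.643 → 82107.

frame 82107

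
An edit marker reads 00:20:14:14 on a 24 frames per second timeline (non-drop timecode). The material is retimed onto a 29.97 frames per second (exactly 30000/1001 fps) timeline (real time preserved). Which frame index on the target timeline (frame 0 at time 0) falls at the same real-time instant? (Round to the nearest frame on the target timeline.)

frame 36401

Source frame index: (0×3600 + 20×60 + 14) × 24 + 14 = 29150.
Real time: 29150 / (24) = 14575/12 s.
Target frame: (14575/12) × (30000/1001) = 3312500/91 ≈ 36401.099 → 36401.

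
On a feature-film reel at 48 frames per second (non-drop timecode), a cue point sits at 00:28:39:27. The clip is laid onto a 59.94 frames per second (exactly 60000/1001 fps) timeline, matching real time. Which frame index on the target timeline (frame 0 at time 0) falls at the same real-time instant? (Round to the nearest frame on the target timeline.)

Source frame index: (0×3600 + 28×60 + 39) × 48 + 27 = 82539.
Real time: 82539 / (48) = 27513/16 s.
Target frame: (27513/16) × (60000/1001) = 103173750/1001 ≈ 103070.679 → 103071.

frame 103071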